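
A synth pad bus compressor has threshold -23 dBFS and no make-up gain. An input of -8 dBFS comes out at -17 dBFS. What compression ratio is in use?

Input overshoot = -8 − (-23) = 15 dB; output overshoot = -17 − (-23) = 6 dB.
Ratio = 15 / 6 = 2.5.

2.5:1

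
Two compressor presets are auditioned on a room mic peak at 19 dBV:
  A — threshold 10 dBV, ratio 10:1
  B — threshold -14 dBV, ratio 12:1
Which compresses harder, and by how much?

A: GR = 9 − 9/10 = 8.1 dB.
B: GR = 33 − 33/12 = 30.25 dB.
B applies 22.15 dB more gain reduction.

B, by 22.15 dB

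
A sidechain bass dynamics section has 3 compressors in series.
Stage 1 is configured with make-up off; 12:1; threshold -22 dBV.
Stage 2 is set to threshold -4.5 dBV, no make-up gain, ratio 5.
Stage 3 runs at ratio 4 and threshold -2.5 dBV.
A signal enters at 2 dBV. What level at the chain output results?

-20 dBV

Stage 1: 2 dBV is 24 dB over -22 dBV; at 12:1 that becomes 2 dB over, giving -20 dBV.
Stage 2: below threshold (-20 ≤ -4.5); passes unchanged; output -20 dBV.
Stage 3: -20 dBV is at or below the -2.5 dBV threshold — no compression; output -20 dBV.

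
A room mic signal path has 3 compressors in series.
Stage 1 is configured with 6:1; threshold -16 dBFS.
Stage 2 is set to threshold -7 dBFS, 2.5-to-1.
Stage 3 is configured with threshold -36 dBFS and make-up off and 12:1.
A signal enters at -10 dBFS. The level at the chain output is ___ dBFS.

Stage 1: 6 dB above -16 dBFS, reduced 6:1 to 1 dB above → -15 dBFS.
Stage 2: -15 dBFS ≤ -7 dBFS, so stage 2 doesn't engage; output -15 dBFS.
Stage 3: -15 dBFS is 21 dB over -36 dBFS; at 12:1 that becomes 1.75 dB over, giving -34.25 dBFS.

-34.25 dBFS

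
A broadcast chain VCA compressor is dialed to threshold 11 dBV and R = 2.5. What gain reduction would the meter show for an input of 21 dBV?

6 dB

The signal is 10 dB above threshold.
After 2.5:1 compression the overshoot becomes 10/2.5 = 4 dB.
So the signal is attenuated by 10 − 4 = 6 dB.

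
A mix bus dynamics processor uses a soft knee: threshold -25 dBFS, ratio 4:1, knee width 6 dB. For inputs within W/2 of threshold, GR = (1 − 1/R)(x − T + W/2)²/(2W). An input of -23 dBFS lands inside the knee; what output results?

-24.5625 dBFS

x − T + W/2 = -23 − (-25) + 3 = 5.
GR = (1 − 1/4) × 5² / 12 = 0.75 × 25 / 12 = 1.5625 dB.
Output = -23 − 1.5625 = -24.5625 dBFS.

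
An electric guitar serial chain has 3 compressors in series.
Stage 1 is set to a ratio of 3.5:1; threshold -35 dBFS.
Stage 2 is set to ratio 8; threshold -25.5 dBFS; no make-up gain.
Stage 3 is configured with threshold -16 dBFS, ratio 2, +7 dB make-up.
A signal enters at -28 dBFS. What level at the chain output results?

-26 dBFS

Stage 1: -28 dBFS is 7 dB over -35 dBFS; at 3.5:1 that becomes 2 dB over, giving -33 dBFS.
Stage 2: -33 dBFS is at or below the -25.5 dBFS threshold — no compression; output -33 dBFS.
Stage 3: -33 dBFS is at or below the -16 dBFS threshold — no compression; make-up brings it to -26 dBFS.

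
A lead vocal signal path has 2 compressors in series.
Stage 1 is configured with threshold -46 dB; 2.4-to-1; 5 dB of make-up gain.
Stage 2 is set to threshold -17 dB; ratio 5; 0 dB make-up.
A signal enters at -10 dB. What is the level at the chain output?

-26 dB

Stage 1: -10 dB is 36 dB over -46 dB; at 2.4:1 that becomes 15 dB over, giving -31 dB; +5 dB make-up → -26 dB.
Stage 2: -26 dB ≤ -17 dB, so stage 2 doesn't engage; output -26 dB.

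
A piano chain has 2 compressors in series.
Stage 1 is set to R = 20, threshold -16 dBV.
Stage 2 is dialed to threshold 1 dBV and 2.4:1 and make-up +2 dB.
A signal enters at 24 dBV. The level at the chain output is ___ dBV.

-12 dBV

Stage 1: overshoot 40 dB → 40/20 = 2 dB → -14 dBV.
Stage 2: -14 dBV is at or below the 1 dBV threshold — no compression; make-up brings it to -12 dBV.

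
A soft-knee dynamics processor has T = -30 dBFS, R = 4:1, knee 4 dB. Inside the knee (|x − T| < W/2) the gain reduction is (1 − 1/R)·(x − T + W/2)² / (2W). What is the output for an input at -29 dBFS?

x − T + W/2 = -29 − (-30) + 2 = 3.
GR = (1 − 1/4) × 3² / 8 = 0.75 × 9 / 8 = 0.84375 dB.
Output = -29 − 0.84375 = -29.84375 dBFS.

-29.84375 dBFS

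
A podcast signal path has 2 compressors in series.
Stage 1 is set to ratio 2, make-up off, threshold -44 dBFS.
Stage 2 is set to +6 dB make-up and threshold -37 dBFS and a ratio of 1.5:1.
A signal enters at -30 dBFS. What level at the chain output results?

Stage 1: 14 dB above -44 dBFS, reduced 2:1 to 7 dB above → -37 dBFS.
Stage 2: -37 dBFS ≤ -37 dBFS, so stage 2 doesn't engage; make-up brings it to -31 dBFS.

-31 dBFS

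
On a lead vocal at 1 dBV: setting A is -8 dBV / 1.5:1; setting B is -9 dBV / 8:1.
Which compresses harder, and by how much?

B, by 5.75 dB

A: overshoot 9 dB → output overshoot 6 dB → GR 3 dB.
B: overshoot 10 dB → output overshoot 1.25 dB → GR 8.75 dB.
Difference: 5.75 dB in favour of B.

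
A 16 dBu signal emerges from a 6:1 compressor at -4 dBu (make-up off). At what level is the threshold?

-8 dBu

Gain reduction = 16 − (-4) = 20 dB; output overshoot = GR / (R − 1) = 20 / 5 = 4 dB.
Threshold = output − output overshoot = -4 − 4 = -8 dBu.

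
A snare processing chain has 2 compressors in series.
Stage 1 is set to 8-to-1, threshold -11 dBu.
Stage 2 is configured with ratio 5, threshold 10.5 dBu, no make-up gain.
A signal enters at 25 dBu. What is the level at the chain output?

-6.5 dBu

Stage 1: overshoot 36 dB → 36/8 = 4.5 dB → -6.5 dBu.
Stage 2: -6.5 dBu ≤ 10.5 dBu, so stage 2 doesn't engage; output -6.5 dBu.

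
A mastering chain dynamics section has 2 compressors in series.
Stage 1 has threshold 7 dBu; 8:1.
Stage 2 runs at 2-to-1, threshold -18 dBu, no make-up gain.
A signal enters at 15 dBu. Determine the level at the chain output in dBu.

Stage 1: 8 dB above 7 dBu, reduced 8:1 to 1 dB above → 8 dBu.
Stage 2: 26 dB above -18 dBu, reduced 2:1 to 13 dB above → -5 dBu.

-5 dBu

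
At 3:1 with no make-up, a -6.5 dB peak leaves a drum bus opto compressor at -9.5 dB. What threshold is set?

Gain reduction = -6.5 − (-9.5) = 3 dB; output overshoot = GR / (R − 1) = 3 / 2 = 1.5 dB.
Threshold = output − output overshoot = -9.5 − 1.5 = -11 dB.

-11 dB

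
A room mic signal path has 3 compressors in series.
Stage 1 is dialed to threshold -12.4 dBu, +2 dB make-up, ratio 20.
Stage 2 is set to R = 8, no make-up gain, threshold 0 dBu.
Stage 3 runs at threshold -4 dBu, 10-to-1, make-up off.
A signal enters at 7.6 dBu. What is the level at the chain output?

Stage 1: overshoot 20 dB → 20/20 = 1 dB → -11.4 dBu; +2 dB make-up → -9.4 dBu.
Stage 2: -9.4 dBu is at or below the 0 dBu threshold — no compression; output -9.4 dBu.
Stage 3: -9.4 dBu ≤ -4 dBu, so stage 3 doesn't engage; output -9.4 dBu.

-9.4 dBu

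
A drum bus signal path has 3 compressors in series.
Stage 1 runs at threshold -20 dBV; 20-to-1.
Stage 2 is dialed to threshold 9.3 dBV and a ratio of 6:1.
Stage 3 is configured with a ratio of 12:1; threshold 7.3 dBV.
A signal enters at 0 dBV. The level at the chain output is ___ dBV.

-19 dBV

Stage 1: 0 dBV is 20 dB over -20 dBV; at 20:1 that becomes 1 dB over, giving -19 dBV.
Stage 2: -19 dBV ≤ 9.3 dBV, so stage 2 doesn't engage; output -19 dBV.
Stage 3: -19 dBV ≤ 7.3 dBV, so stage 3 doesn't engage; output -19 dBV.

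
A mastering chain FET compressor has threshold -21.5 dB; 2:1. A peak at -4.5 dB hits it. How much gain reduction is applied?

8.5 dB

The signal is 17 dB above threshold.
After 2:1 compression the overshoot becomes 17/2 = 8.5 dB.
So the signal is attenuated by 17 − 8.5 = 8.5 dB.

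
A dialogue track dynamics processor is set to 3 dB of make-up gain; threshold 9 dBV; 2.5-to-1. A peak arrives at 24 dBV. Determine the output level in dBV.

Overshoot: 24 − 9 = 15 dB.
2.5:1 compression reduces that to 15/2.5 = 6 dB over.
That puts the output at 15 dBV; make-up adds 3 dB, giving 18 dBV.

18 dBV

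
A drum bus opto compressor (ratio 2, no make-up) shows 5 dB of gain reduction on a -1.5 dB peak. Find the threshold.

-11.5 dB

Let T be the threshold. Output overshoot = (input overshoot)/R, so -6.5 − T = (-1.5 − T)/2.
2·(-6.5 − T) = -1.5 − T → 1·T = -13 − (-1.5) = -11.5.
T = -11.5/1 = -11.5 dB.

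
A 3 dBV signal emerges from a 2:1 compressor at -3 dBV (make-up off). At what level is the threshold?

Input is 12 dB above T (since output overshoot × R = input overshoot: (-3 − T)·2 = 3 − T gives T = -9 dBV).
Check: -9 + (3 − (-9))/2 = -9 + 6 = -3 dBV. ✓

-9 dBV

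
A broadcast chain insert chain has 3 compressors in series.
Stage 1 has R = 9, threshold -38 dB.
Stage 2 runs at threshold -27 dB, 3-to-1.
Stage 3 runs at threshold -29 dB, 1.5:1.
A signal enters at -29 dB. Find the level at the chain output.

Stage 1: 9 dB above -38 dB, reduced 9:1 to 1 dB above → -37 dB.
Stage 2: -37 dB ≤ -27 dB, so stage 2 doesn't engage; output -37 dB.
Stage 3: -37 dB is at or below the -29 dB threshold — no compression; output -37 dB.

-37 dB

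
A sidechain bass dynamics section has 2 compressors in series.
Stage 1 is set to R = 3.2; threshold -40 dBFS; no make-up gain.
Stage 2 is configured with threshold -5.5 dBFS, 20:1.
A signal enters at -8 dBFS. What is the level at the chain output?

Stage 1: 32 dB above -40 dBFS, reduced 3.2:1 to 10 dB above → -30 dBFS.
Stage 2: -30 dBFS ≤ -5.5 dBFS, so stage 2 doesn't engage; output -30 dBFS.

-30 dBFS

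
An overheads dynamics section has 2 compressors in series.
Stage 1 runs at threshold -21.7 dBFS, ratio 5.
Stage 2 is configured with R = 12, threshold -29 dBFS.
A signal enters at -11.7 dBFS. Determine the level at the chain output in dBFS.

Stage 1: overshoot 10 dB → 10/5 = 2 dB → -19.7 dBFS.
Stage 2: -19.7 dBFS is 9.3 dB over -29 dBFS; at 12:1 that becomes 0.775 dB over, giving -28.225 dBFS.

-28.225 dBFS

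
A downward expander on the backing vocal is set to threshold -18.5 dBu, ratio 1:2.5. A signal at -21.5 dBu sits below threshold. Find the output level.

-26 dBu

Below threshold, a 1:2.5 expander applies gain = (2.5−1)×(T − x) of attenuation.
(2.5−1) × 3 = 4.5 dB, so output = -21.5 − 4.5 = -26 dBu.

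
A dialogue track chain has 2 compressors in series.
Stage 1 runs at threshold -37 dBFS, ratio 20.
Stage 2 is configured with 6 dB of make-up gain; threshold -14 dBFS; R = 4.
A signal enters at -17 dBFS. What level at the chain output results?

-30 dBFS

Stage 1: overshoot 20 dB → 20/20 = 1 dB → -36 dBFS.
Stage 2: below threshold (-36 ≤ -14); passes unchanged; make-up brings it to -30 dBFS.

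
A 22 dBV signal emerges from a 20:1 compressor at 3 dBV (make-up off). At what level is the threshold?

Input is 20 dB above T (since output overshoot × R = input overshoot: (3 − T)·20 = 22 − T gives T = 2 dBV).
Check: 2 + (22 − 2)/20 = 2 + 1 = 3 dBV. ✓

2 dBV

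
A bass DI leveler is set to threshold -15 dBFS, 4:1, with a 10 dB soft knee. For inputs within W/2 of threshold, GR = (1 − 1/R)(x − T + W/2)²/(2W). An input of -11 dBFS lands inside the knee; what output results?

x − T + W/2 = -11 − (-15) + 5 = 9.
GR = (1 − 1/4) × 9² / 20 = 0.75 × 81 / 20 = 3.0375 dB.
Output = -11 − 3.0375 = -14.0375 dBFS.

-14.0375 dBFS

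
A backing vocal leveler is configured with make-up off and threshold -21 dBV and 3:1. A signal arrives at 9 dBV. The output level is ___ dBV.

9 dBV sits 30 dB over threshold.
At 3:1 the overshoot is divided by 3, leaving 10 dB above threshold.
That puts the output at -11 dBV.

-11 dBV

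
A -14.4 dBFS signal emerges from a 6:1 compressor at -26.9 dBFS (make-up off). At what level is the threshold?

Input is 15 dB above T (since output overshoot × R = input overshoot: (-26.9 − T)·6 = -14.4 − T gives T = -29.4 dBFS).
Check: -29.4 + (-14.4 − (-29.4))/6 = -29.4 + 2.5 = -26.9 dBFS. ✓

-29.4 dBFS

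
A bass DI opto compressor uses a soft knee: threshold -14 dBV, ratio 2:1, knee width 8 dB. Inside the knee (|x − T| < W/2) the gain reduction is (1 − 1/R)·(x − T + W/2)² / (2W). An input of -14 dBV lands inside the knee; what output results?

x − T + W/2 = -14 − (-14) + 4 = 4.
GR = (1 − 1/2) × 4² / 16 = 0.5 × 16 / 16 = 0.5 dB.
Output = -14 − 0.5 = -14.5 dBV.

-14.5 dBV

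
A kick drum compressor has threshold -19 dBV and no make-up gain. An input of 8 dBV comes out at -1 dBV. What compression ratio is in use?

Input overshoot = 8 − (-19) = 27 dB; output overshoot = -1 − (-19) = 18 dB.
Ratio = 27 / 18 = 1.5.

1.5:1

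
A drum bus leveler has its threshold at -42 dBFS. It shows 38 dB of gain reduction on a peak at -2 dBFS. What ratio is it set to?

20:1

Input overshoot = -2 − (-42) = 40 dB.
Output overshoot = 40 − 38 = 2 dB.
Ratio = input overshoot / output overshoot = 40 / 2 = 20.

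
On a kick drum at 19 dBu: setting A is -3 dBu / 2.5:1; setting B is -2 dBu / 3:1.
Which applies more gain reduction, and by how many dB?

B, by 0.8 dB

A: overshoot 22 dB → output overshoot 8.8 dB → GR 13.2 dB.
B: overshoot 21 dB → output overshoot 7 dB → GR 14 dB.
Difference: 0.8 dB in favour of B.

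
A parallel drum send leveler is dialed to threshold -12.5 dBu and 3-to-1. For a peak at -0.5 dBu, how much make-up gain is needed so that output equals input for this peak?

Without make-up, output = threshold + overshoot/3 = -12.5 + 4 = -8.5 dBu.
Gap to target: 8 dB.

8 dB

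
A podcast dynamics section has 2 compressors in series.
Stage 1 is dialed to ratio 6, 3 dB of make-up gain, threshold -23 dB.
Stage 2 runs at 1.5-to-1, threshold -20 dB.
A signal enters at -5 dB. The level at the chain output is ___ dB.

-18 dB

Stage 1: 18 dB above -23 dB, reduced 6:1 to 3 dB above → -20 dB; +3 dB make-up → -17 dB.
Stage 2: -17 dB is 3 dB over -20 dB; at 1.5:1 that becomes 2 dB over, giving -18 dB.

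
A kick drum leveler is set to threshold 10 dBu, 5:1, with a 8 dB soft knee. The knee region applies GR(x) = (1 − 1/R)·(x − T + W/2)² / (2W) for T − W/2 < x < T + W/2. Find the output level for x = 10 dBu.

x − T + W/2 = 10 − 10 + 4 = 4.
GR = (1 − 1/5) × 4² / 16 = 0.8 × 16 / 16 = 0.8 dB.
Output = 10 − 0.8 = 9.2 dBu.

9.2 dBu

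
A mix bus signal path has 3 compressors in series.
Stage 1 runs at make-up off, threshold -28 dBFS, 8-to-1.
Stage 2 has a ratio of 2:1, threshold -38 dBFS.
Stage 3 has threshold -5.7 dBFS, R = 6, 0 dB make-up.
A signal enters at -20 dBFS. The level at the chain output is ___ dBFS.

-32.5 dBFS

Stage 1: 8 dB above -28 dBFS, reduced 8:1 to 1 dB above → -27 dBFS.
Stage 2: -27 dBFS is 11 dB over -38 dBFS; at 2:1 that becomes 5.5 dB over, giving -32.5 dBFS.
Stage 3: below threshold (-32.5 ≤ -5.7); passes unchanged; output -32.5 dBFS.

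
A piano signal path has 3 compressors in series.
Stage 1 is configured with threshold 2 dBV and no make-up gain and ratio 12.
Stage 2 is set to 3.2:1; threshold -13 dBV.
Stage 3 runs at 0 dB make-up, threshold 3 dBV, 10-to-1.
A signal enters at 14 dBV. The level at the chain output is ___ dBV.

Stage 1: 14 dBV is 12 dB over 2 dBV; at 12:1 that becomes 1 dB over, giving 3 dBV.
Stage 2: 16 dB above -13 dBV, reduced 3.2:1 to 5 dB above → -8 dBV.
Stage 3: below threshold (-8 ≤ 3); passes unchanged; output -8 dBV.

-8 dBV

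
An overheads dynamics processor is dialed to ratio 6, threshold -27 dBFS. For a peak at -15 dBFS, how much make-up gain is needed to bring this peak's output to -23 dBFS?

2 dB

The peak compresses to -27 + 12/6 = -25 dBFS.
To reach -23 dBFS requires -23 − (-25) = 2 dB of make-up.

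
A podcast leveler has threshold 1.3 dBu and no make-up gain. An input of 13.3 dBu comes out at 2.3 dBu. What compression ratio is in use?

12:1

Input overshoot = 13.3 − 1.3 = 12 dB; output overshoot = 2.3 − 1.3 = 1 dB.
Ratio = 12 / 1 = 12.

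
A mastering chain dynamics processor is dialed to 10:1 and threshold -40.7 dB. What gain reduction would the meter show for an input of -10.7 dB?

-10.7 dB exceeds the threshold by 30 dB.
After 10:1 compression the overshoot becomes 30/10 = 3 dB.
Gain reduction = 30 − 3 = 27 dB.

27 dB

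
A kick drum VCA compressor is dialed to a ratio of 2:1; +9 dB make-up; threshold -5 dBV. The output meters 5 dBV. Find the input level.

-3 dBV

Before make-up, the level was 5 − 9 = -4 dBV.
Post-compression overshoot = -4 − (-5) = 1 dB.
Undo the ratio: input overshoot = 1 × 2 = 2 dB, giving input = -3 dBV.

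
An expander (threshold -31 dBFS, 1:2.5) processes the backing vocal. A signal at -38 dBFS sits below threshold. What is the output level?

-48.5 dBFS

The input is 7 dB below the -31 dBFS threshold.
A 1:2.5 expander multiplies undershoot by 2.5: 7 × 2.5 = 17.5 dB below threshold.
Output = -31 − 17.5 = -48.5 dBFS.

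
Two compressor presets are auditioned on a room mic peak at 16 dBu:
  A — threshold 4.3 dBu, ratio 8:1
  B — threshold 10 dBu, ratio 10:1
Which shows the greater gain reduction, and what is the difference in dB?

A: overshoot 11.7 dB → output overshoot 1.4625 dB → GR 10.2375 dB.
B: overshoot 6 dB → output overshoot 0.6 dB → GR 5.4 dB.
A reduces 4.8375 dB more.

A, by 4.8375 dB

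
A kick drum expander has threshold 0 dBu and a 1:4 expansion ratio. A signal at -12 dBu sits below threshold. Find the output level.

-48 dBu

Undershoot = 0 − (-12) = 12 dB.
At 1:4, that expands to 48 dB under threshold.
Output = 0 − 48 = -48 dBu.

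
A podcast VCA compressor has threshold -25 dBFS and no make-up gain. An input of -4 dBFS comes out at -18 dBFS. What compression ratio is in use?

3:1

Input overshoot = -4 − (-25) = 21 dB; output overshoot = -18 − (-25) = 7 dB.
Ratio = 21 / 7 = 3.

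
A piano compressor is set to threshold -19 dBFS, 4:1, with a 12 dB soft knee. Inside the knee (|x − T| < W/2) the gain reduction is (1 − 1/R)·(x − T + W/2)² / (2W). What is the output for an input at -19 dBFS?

-20.125 dBFS

x − T + W/2 = -19 − (-19) + 6 = 6.
GR = (1 − 1/4) × 6² / 24 = 0.75 × 36 / 24 = 1.125 dB.
Output = -19 − 1.125 = -20.125 dBFS.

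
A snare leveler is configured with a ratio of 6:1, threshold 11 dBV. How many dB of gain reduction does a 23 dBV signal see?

10 dB

The signal is 12 dB above threshold.
At 6:1, output sits 12/6 = 2 dB above threshold.
GR = overshoot in − overshoot out = 12 − 2 = 10 dB.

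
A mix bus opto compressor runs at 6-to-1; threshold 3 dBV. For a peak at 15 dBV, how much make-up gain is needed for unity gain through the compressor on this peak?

10 dB

Without make-up, output = threshold + overshoot/6 = 3 + 2 = 5 dBV.
Gap to target: 10 dB.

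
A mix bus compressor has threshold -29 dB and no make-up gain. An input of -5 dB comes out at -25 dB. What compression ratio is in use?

6:1

Input overshoot = -5 − (-29) = 24 dB; output overshoot = -25 − (-29) = 4 dB.
Ratio = 24 / 4 = 6.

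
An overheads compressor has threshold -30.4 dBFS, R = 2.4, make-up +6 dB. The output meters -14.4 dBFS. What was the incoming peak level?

-6.4 dBFS

Stripping the +6 dB make-up gives -20.4 dBFS at the gain stage.
The compressed level sits -20.4 − (-30.4) = 10 dB over threshold.
Undo the ratio: input overshoot = 10 × 2.4 = 24 dB, giving input = -6.4 dBFS.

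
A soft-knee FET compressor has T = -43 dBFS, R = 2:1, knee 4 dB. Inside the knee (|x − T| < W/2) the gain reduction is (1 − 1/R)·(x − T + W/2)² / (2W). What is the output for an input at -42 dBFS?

-42.5625 dBFS

x − T + W/2 = -42 − (-43) + 2 = 3.
GR = (1 − 1/2) × 3² / 8 = 0.5 × 9 / 8 = 0.5625 dB.
Output = -42 − 0.5625 = -42.5625 dBFS.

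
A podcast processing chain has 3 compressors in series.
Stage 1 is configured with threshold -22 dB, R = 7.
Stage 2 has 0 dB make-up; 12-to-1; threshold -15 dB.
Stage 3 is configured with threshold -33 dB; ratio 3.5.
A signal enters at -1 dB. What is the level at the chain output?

-29 dB

Stage 1: overshoot 21 dB → 21/7 = 3 dB → -19 dB.
Stage 2: -19 dB ≤ -15 dB, so stage 2 doesn't engage; output -19 dB.
Stage 3: overshoot 14 dB → 14/3.5 = 4 dB → -29 dB.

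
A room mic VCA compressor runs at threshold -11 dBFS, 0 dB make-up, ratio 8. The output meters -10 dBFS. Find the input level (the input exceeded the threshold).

The compressed level sits -10 − (-11) = 1 dB over threshold.
Before 8:1 compression the overshoot was 1 × 8 = 8 dB, so input = -11 + 8 = -3 dBFS.

-3 dBFS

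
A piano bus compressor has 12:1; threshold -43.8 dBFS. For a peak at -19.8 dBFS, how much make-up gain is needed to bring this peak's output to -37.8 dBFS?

The peak compresses to -43.8 + 24/12 = -41.8 dBFS.
To reach -37.8 dBFS requires -37.8 − (-41.8) = 4 dB of make-up.

4 dB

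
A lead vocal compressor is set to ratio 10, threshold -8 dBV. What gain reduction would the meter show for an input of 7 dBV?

13.5 dB

The signal is 15 dB above threshold.
At 10:1, output sits 15/10 = 1.5 dB above threshold.
So the signal is attenuated by 15 − 1.5 = 13.5 dB.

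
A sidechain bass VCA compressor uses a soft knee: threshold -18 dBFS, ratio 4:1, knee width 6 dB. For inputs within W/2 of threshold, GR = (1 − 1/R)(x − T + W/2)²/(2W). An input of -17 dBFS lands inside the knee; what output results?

-18 dBFS

x − T + W/2 = -17 − (-18) + 3 = 4.
GR = (1 − 1/4) × 4² / 12 = 0.75 × 16 / 12 = 1 dB.
Output = -17 − 1 = -18 dBFS.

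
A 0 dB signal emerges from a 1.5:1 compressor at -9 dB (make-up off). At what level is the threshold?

-27 dB

Input is 27 dB above T (since output overshoot × R = input overshoot: (-9 − T)·1.5 = 0 − T gives T = -27 dB).
Check: -27 + (0 − (-27))/1.5 = -27 + 18 = -9 dB. ✓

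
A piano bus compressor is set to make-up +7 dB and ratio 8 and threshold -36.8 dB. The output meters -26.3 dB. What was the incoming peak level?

Before make-up, the level was -26.3 − 7 = -33.3 dB.
The compressed level sits -33.3 − (-36.8) = 3.5 dB over threshold.
Undo the ratio: input overshoot = 3.5 × 8 = 28 dB, giving input = -8.8 dB.

-8.8 dB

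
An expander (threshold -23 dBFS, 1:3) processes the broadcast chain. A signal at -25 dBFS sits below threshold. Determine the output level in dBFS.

Below threshold, a 1:3 expander applies gain = (3−1)×(T − x) of attenuation.
(3−1) × 2 = 4 dB, so output = -25 − 4 = -29 dBFS.

-29 dBFS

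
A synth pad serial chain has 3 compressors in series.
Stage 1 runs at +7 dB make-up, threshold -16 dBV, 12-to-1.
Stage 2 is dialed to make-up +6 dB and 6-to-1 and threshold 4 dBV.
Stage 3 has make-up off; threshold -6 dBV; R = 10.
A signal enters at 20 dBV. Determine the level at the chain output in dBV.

-5.4 dBV

Stage 1: 20 dBV is 36 dB over -16 dBV; at 12:1 that becomes 3 dB over, giving -13 dBV; +7 dB make-up → -6 dBV.
Stage 2: -6 dBV is at or below the 4 dBV threshold — no compression; make-up brings it to 0 dBV.
Stage 3: 0 dBV is 6 dB over -6 dBV; at 10:1 that becomes 0.6 dB over, giving -5.4 dBV.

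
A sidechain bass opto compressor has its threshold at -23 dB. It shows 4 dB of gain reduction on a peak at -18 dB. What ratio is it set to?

Input overshoot = -18 − (-23) = 5 dB.
Output overshoot = 5 − 4 = 1 dB.
Ratio = input overshoot / output overshoot = 5 / 1 = 5.

5:1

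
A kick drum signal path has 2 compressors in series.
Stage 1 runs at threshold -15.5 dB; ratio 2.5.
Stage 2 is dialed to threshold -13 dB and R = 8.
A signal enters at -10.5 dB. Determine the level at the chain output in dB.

-13.5 dB

Stage 1: 5 dB above -15.5 dB, reduced 2.5:1 to 2 dB above → -13.5 dB.
Stage 2: below threshold (-13.5 ≤ -13); passes unchanged; output -13.5 dB.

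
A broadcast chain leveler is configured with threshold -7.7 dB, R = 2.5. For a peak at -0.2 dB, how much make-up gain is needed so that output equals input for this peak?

Without make-up, output = threshold + overshoot/2.5 = -7.7 + 3 = -4.7 dB.
Gap to target: 4.5 dB.

4.5 dB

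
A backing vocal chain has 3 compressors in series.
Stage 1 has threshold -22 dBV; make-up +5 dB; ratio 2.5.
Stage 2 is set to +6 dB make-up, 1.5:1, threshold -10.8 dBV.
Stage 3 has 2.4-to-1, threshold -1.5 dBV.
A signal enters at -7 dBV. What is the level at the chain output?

Stage 1: -7 dBV is 15 dB over -22 dBV; at 2.5:1 that becomes 6 dB over, giving -16 dBV; +5 dB make-up → -11 dBV.
Stage 2: -11 dBV is at or below the -10.8 dBV threshold — no compression; make-up brings it to -5 dBV.
Stage 3: below threshold (-5 ≤ -1.5); passes unchanged; output -5 dBV.

-5 dBV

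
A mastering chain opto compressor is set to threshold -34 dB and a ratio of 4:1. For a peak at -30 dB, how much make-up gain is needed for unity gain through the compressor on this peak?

3 dB

Overshoot 4 dB → 4/4 = 1 dB after compression, so the compressed level is -34 + 1 = -33 dB.
Make-up = target − compressed = -30 − (-33) = 3 dB.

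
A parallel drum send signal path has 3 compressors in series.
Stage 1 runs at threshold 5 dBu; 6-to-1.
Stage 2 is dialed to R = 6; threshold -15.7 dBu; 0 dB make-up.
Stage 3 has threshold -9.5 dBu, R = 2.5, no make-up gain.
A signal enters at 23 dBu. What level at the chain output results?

-11.75 dBu

Stage 1: 18 dB above 5 dBu, reduced 6:1 to 3 dB above → 8 dBu.
Stage 2: overshoot 23.7 dB → 23.7/6 = 3.95 dB → -11.75 dBu.
Stage 3: -11.75 dBu is at or below the -9.5 dBu threshold — no compression; output -11.75 dBu.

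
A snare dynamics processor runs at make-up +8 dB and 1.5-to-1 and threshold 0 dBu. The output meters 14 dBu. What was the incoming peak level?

9 dBu

Stripping the +8 dB make-up gives 6 dBu at the gain stage.
The compressed level sits 6 − 0 = 6 dB over threshold.
Input overshoot = R × output overshoot = 9 dB → input = 0 + 9 = 9 dBu.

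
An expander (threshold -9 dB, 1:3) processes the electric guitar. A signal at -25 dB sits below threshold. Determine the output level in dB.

-57 dB

Undershoot = (-9) − (-25) = 16 dB.
At 1:3, that expands to 48 dB under threshold.
Output = -9 − 48 = -57 dB.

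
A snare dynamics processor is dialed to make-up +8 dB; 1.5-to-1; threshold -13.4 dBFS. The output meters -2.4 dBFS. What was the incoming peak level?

-8.9 dBFS

Remove make-up: -2.4 − 8 = -10.4 dBFS.
That's 3 dB above the -13.4 dBFS threshold.
Input overshoot = R × output overshoot = 4.5 dB → input = -13.4 + 4.5 = -8.9 dBFS.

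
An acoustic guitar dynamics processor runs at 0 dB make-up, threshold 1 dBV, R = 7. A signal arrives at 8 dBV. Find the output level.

The input is 7 dB above the 1 dBV threshold.
At 7:1 the overshoot is divided by 7, leaving 1 dB above threshold.
That puts the output at 2 dBV.

2 dBV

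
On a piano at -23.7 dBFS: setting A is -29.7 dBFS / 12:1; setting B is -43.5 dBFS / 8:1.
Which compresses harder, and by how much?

B, by 11.825 dB

A: GR = 6 − 6/12 = 5.5 dB.
B: GR = 19.8 − 19.8/8 = 17.325 dB.
B reduces 11.825 dB more.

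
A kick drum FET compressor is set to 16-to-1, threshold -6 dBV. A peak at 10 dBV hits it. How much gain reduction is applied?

10 dBV exceeds the threshold by 16 dB.
A 16:1 ratio leaves 1 dB of that excess.
So the signal is attenuated by 16 − 1 = 15 dB.

15 dB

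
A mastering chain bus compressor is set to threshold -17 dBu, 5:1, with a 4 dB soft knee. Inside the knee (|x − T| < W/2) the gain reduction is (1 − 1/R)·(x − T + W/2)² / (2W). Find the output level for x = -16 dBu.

-16.9 dBu

x − T + W/2 = -16 − (-17) + 2 = 3.
GR = (1 − 1/5) × 3² / 8 = 0.8 × 9 / 8 = 0.9 dB.
Output = -16 − 0.9 = -16.9 dBu.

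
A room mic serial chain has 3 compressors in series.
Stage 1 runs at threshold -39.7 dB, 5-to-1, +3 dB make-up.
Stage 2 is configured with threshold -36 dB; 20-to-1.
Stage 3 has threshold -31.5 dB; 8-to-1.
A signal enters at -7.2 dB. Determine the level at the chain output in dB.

-35.71 dB

Stage 1: -7.2 dB is 32.5 dB over -39.7 dB; at 5:1 that becomes 6.5 dB over, giving -33.2 dB; +3 dB make-up → -30.2 dB.
Stage 2: overshoot 5.8 dB → 5.8/20 = 0.29 dB → -35.71 dB.
Stage 3: -35.71 dB is at or below the -31.5 dB threshold — no compression; output -35.71 dB.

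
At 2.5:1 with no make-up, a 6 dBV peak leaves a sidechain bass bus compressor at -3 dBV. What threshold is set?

Gain reduction = 6 − (-3) = 9 dB; output overshoot = GR / (R − 1) = 9 / 1.5 = 6 dB.
Threshold = output − output overshoot = -3 − 6 = -9 dBV.

-9 dBV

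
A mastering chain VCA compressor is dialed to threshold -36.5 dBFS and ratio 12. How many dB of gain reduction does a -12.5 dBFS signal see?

The signal is 24 dB above threshold.
After 12:1 compression the overshoot becomes 24/12 = 2 dB.
Gain reduction = 24 − 2 = 22 dB.

22 dB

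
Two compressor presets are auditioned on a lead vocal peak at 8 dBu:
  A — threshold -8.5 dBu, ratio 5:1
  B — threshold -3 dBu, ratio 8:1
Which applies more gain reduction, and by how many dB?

A, by 3.575 dB

A: GR = 16.5 − 16.5/5 = 13.2 dB.
B: GR = 11 − 11/8 = 9.625 dB.
A reduces 3.575 dB more.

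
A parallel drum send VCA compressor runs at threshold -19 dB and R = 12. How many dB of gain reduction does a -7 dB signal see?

Overshoot = -7 − (-19) = 12 dB.
After 12:1 compression the overshoot becomes 12/12 = 1 dB.
So the signal is attenuated by 12 − 1 = 11 dB.

11 dB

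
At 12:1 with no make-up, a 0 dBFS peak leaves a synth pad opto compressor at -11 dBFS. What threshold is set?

Let T be the threshold. Output overshoot = (input overshoot)/R, so -11 − T = (0 − T)/12.
12·(-11 − T) = 0 − T → 11·T = -132 − 0 = -132.
T = -132/11 = -12 dBFS.

-12 dBFS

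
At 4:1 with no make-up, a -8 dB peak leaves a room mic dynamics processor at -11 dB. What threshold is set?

-12 dB

Let T be the threshold. Output overshoot = (input overshoot)/R, so -11 − T = (-8 − T)/4.
4·(-11 − T) = -8 − T → 3·T = -44 − (-8) = -36.
T = -36/3 = -12 dB.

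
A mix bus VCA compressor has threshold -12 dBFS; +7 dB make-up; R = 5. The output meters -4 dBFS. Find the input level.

-7 dBFS

Stripping the +7 dB make-up gives -11 dBFS at the gain stage.
That's 1 dB above the -12 dBFS threshold.
Input overshoot = R × output overshoot = 5 dB → input = -12 + 5 = -7 dBFS.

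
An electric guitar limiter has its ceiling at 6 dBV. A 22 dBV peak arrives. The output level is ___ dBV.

A brickwall limiter is an ∞:1 compressor: any input above the ceiling is clamped to 6 dBV.

6 dBV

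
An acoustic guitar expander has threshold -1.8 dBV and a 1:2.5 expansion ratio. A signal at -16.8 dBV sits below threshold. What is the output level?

-39.3 dBV

Below threshold, a 1:2.5 expander applies gain = (2.5−1)×(T − x) of attenuation.
(2.5−1) × 15 = 22.5 dB, so output = -16.8 − 22.5 = -39.3 dBV.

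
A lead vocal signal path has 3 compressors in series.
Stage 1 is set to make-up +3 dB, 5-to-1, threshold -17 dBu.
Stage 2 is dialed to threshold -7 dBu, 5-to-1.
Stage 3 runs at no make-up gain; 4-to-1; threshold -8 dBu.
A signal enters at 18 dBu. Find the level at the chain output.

Stage 1: overshoot 35 dB → 35/5 = 7 dB → -10 dBu; +3 dB make-up → -7 dBu.
Stage 2: -7 dBu is at or below the -7 dBu threshold — no compression; output -7 dBu.
Stage 3: overshoot 1 dB → 1/4 = 0.25 dB → -7.75 dBu.

-7.75 dBu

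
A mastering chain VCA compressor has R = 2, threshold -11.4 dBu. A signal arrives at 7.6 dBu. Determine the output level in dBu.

The input is 19 dB above the -11.4 dBu threshold.
At 2:1 the overshoot is divided by 2, leaving 9.5 dB above threshold.
So the level is -11.4 + 9.5 = -1.9 dBu.

-1.9 dBu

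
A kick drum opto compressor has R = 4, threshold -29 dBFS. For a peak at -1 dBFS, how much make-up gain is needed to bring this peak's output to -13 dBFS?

Without make-up, output = threshold + overshoot/4 = -29 + 7 = -22 dBFS.
Gap to target: 9 dB.

9 dB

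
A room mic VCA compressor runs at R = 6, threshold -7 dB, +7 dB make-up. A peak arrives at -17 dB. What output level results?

-17 dB is 10 dB below the -7 dB threshold, so no gain reduction is applied.
Make-up gain adds 7 dB: -17 + 7 = -10 dB.

-10 dB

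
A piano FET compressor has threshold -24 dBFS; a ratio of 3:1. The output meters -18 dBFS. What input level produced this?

-6 dBFS

The compressed level sits -18 − (-24) = 6 dB over threshold.
Before 3:1 compression the overshoot was 6 × 3 = 18 dB, so input = -24 + 18 = -6 dBFS.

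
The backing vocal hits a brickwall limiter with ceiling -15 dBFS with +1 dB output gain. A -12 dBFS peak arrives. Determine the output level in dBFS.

The limiter clamps the peak to its -15 dBFS ceiling.
Output gain then adds 1 dB: -15 + 1 = -14 dBFS.

-14 dBFS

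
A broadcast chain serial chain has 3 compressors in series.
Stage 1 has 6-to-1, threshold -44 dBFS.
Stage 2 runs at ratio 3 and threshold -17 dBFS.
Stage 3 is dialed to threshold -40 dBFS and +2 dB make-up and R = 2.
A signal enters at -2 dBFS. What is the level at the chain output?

-36.5 dBFS

Stage 1: overshoot 42 dB → 42/6 = 7 dB → -37 dBFS.
Stage 2: -37 dBFS ≤ -17 dBFS, so stage 2 doesn't engage; output -37 dBFS.
Stage 3: -37 dBFS is 3 dB over -40 dBFS; at 2:1 that becomes 1.5 dB over, giving -38.5 dBFS; +2 dB make-up → -36.5 dBFS.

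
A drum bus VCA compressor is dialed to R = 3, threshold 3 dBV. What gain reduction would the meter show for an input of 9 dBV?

The signal is 6 dB above threshold.
At 3:1, output sits 6/3 = 2 dB above threshold.
So the signal is attenuated by 6 − 2 = 4 dB.

4 dB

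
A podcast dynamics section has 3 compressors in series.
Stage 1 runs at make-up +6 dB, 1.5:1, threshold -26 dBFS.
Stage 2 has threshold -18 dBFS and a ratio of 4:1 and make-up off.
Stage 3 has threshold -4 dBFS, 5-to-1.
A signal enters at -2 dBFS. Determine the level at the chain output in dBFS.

Stage 1: 24 dB above -26 dBFS, reduced 1.5:1 to 16 dB above → -10 dBFS; +6 dB make-up → -4 dBFS.
Stage 2: overshoot 14 dB → 14/4 = 3.5 dB → -14.5 dBFS.
Stage 3: -14.5 dBFS ≤ -4 dBFS, so stage 3 doesn't engage; output -14.5 dBFS.

-14.5 dBFS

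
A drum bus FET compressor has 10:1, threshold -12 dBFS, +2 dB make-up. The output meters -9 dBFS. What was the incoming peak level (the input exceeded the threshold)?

Before make-up, the level was -9 − 2 = -11 dBFS.
The compressed level sits -11 − (-12) = 1 dB over threshold.
Before 10:1 compression the overshoot was 1 × 10 = 10 dB, so input = -12 + 10 = -2 dBFS.

-2 dBFS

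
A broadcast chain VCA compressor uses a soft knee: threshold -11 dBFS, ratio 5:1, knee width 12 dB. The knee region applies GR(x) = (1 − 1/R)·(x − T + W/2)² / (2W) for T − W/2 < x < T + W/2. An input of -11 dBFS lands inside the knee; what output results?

x − T + W/2 = -11 − (-11) + 6 = 6.
GR = (1 − 1/5) × 6² / 24 = 0.8 × 36 / 24 = 1.2 dB.
Output = -11 − 1.2 = -12.2 dBFS.

-12.2 dBFS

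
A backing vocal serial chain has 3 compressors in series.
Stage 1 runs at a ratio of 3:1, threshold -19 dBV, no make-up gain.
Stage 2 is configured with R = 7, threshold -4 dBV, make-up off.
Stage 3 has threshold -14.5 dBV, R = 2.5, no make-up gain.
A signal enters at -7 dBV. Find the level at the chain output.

Stage 1: -7 dBV is 12 dB over -19 dBV; at 3:1 that becomes 4 dB over, giving -15 dBV.
Stage 2: -15 dBV ≤ -4 dBV, so stage 2 doesn't engage; output -15 dBV.
Stage 3: -15 dBV ≤ -14.5 dBV, so stage 3 doesn't engage; output -15 dBV.

-15 dBV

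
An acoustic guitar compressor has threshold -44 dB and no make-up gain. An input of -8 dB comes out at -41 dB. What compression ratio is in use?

12:1

Input overshoot = -8 − (-44) = 36 dB; output overshoot = -41 − (-44) = 3 dB.
Ratio = 36 / 3 = 12.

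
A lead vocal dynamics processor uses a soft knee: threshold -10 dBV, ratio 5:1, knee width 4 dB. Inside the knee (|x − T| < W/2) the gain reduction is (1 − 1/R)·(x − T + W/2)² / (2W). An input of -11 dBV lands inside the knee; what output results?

x − T + W/2 = -11 − (-10) + 2 = 1.
GR = (1 − 1/5) × 1² / 8 = 0.8 × 1 / 8 = 0.1 dB.
Output = -11 − 0.1 = -11.1 dBV.

-11.1 dBV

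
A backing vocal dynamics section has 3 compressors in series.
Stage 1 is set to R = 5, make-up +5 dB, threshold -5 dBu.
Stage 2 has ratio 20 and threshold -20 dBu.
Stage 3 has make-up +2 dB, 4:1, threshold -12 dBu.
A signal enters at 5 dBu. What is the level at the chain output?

-16.9 dBu

Stage 1: overshoot 10 dB → 10/5 = 2 dB → -3 dBu; +5 dB make-up → 2 dBu.
Stage 2: overshoot 22 dB → 22/20 = 1.1 dB → -18.9 dBu.
Stage 3: below threshold (-18.9 ≤ -12); passes unchanged; make-up brings it to -16.9 dBu.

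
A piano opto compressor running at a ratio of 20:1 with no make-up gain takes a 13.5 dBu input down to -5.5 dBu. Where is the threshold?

-6.5 dBu

Gain reduction = 13.5 − (-5.5) = 19 dB; output overshoot = GR / (R − 1) = 19 / 19 = 1 dB.
Threshold = output − output overshoot = -5.5 − 1 = -6.5 dBu.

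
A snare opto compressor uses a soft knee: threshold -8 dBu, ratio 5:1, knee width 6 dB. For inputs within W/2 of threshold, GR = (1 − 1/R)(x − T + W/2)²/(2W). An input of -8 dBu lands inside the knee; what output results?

-8.6 dBu

x − T + W/2 = -8 − (-8) + 3 = 3.
GR = (1 − 1/5) × 3² / 12 = 0.8 × 9 / 12 = 0.6 dB.
Output = -8 − 0.6 = -8.6 dBu.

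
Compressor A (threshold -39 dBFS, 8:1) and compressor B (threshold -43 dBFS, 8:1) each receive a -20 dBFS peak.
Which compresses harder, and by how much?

A: GR = 19 − 19/8 = 16.625 dB.
B: GR = 23 − 23/8 = 20.125 dB.
Difference: 3.5 dB in favour of B.

B, by 3.5 dB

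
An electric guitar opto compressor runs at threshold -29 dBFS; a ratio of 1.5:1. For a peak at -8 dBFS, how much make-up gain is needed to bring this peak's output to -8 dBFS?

7 dB

Without make-up, output = threshold + overshoot/1.5 = -29 + 14 = -15 dBFS.
Gap to target: 7 dB.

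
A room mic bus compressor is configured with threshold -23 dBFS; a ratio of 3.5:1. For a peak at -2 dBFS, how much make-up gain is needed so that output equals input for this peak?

Without make-up, output = threshold + overshoot/3.5 = -23 + 6 = -17 dBFS.
Gap to target: 15 dB.

15 dB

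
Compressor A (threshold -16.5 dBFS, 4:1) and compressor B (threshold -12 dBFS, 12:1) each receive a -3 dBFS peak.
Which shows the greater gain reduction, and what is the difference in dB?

A, by 1.875 dB

A: 13.5 dB over, compressed to 3.375 dB over, so 10.125 dB of GR.
B: 9 dB over, compressed to 0.75 dB over, so 8.25 dB of GR.
A applies 1.875 dB more gain reduction.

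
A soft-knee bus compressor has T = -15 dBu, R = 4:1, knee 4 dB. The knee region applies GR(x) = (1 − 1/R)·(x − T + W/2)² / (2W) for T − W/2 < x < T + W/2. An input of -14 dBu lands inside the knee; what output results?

x − T + W/2 = -14 − (-15) + 2 = 3.
GR = (1 − 1/4) × 3² / 8 = 0.75 × 9 / 8 = 0.84375 dB.
Output = -14 − 0.84375 = -14.84375 dBu.

-14.84375 dBu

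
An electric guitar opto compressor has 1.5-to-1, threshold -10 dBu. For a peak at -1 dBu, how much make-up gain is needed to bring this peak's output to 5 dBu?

Overshoot 9 dB → 9/1.5 = 6 dB after compression, so the compressed level is -10 + 6 = -4 dBu.
Make-up = target − compressed = 5 − (-4) = 9 dB.

9 dB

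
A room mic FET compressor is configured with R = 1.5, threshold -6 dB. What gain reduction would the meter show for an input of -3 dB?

1 dB

Overshoot = -3 − (-6) = 3 dB.
At 1.5:1, output sits 3/1.5 = 2 dB above threshold.
Gain reduction = 3 − 2 = 1 dB.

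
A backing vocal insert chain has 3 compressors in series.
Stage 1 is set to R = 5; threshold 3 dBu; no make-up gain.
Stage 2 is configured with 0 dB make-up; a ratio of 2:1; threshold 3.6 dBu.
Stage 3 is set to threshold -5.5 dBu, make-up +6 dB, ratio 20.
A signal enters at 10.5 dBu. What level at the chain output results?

Stage 1: overshoot 7.5 dB → 7.5/5 = 1.5 dB → 4.5 dBu.
Stage 2: 0.9 dB above 3.6 dBu, reduced 2:1 to 0.45 dB above → 4.05 dBu.
Stage 3: 9.55 dB above -5.5 dBu, reduced 20:1 to 0.4775 dB above → -5.0225 dBu; +6 dB make-up → 0.9775 dBu.

0.9775 dBu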